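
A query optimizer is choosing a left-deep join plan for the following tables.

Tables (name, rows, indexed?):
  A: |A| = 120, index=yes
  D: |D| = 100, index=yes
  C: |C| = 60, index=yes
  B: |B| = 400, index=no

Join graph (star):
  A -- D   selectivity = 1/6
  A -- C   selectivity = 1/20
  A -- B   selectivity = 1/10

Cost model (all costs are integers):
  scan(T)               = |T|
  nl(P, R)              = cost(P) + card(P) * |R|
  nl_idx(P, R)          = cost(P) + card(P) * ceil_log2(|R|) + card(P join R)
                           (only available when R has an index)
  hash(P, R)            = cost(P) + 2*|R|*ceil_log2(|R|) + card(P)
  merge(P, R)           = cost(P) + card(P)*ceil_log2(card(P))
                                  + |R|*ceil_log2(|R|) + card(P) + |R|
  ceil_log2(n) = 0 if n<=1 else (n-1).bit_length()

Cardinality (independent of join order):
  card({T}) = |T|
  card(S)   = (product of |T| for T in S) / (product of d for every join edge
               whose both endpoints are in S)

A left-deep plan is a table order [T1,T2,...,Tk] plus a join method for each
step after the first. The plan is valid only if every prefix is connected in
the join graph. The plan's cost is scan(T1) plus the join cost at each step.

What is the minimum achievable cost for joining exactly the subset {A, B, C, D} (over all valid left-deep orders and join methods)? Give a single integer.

Selinger DP over subsets of {A,B,C,D}:
  {A}: scan cost=120, card=120
  {D}: scan cost=100, card=100
  {C}: scan cost=60, card=60
  {B}: scan cost=400, card=400
  {AD}: card=2000; try (D,hash)→1640, (A,merge)→1860, (D,merge)→1880, (A,hash)→1880, (A,nl_idx)→2800, (D,nl_idx)→2960 …(+2); best=1640 via (D,hash)
  {AC}: card=360; try (A,nl_idx)→840, (C,hash)→960, (C,nl_idx)→1200, (A,merge)→1440, (C,merge)→1500, (A,hash)→1800 …(+2); best=840 via (A,nl_idx)
  {AB}: card=4800; try (A,hash)→2480, (B,merge)→5080, (A,merge)→5360, (B,hash)→7440, (A,nl_idx)→8000, (B,nl)→48120 …(+1); best=2480 via (A,hash)
  {ACD}: card=6000; try (D,hash)→2600, (C,hash)→4360, (D,merge)→5240, (D,nl_idx)→9360, (C,nl_idx)→19640, (C,merge)→26060 …(+2); best=2600 via (D,hash)
  {ABD}: card=80000; try (D,hash)→8680, (B,hash)→10840, (B,merge)→29640, (D,merge)→70480, (D,nl_idx)→116080, (D,nl)→482480 …(+1); best=8680 via (D,hash)
  {ABC}: card=14400; try (C,hash)→8000, (B,hash)→8400, (B,merge)→8440, (C,nl_idx)→45680, (C,merge)→70100, (B,nl)→144840 …(+1); best=8000 via (C,hash)
  {ABCD}: card=240000; try (B,hash)→15800, (D,hash)→23800, (C,hash)→89400, (B,merge)→90600, (D,merge)→224800, (D,nl_idx)→348800 …(+5); best=15800 via (B,hash)

15800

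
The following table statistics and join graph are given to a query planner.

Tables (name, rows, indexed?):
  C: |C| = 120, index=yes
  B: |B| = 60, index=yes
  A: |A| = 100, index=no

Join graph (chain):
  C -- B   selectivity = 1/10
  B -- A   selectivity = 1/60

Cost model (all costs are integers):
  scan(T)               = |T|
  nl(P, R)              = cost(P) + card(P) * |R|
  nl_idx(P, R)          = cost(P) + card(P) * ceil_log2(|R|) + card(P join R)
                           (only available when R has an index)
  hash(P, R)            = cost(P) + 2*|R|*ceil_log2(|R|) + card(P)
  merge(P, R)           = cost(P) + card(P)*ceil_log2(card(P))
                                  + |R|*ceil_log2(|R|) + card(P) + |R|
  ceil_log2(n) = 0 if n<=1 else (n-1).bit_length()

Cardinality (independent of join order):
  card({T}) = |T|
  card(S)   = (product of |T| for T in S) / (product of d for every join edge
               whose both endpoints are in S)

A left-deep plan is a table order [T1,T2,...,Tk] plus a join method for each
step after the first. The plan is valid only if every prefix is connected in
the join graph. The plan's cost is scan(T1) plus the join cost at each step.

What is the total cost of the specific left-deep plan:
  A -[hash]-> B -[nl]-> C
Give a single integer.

step 1: scan A: cost=100, card=100
step 2: join B via hash
    card(P join B) = 100*60/(60) = 100
    cost = 100 + 2*60*6 + 100 = 920
step 3: join C via nl
    card(P join C) = 100*120/(10) = 1200
    cost = 920 + 100*120 = 12920

12920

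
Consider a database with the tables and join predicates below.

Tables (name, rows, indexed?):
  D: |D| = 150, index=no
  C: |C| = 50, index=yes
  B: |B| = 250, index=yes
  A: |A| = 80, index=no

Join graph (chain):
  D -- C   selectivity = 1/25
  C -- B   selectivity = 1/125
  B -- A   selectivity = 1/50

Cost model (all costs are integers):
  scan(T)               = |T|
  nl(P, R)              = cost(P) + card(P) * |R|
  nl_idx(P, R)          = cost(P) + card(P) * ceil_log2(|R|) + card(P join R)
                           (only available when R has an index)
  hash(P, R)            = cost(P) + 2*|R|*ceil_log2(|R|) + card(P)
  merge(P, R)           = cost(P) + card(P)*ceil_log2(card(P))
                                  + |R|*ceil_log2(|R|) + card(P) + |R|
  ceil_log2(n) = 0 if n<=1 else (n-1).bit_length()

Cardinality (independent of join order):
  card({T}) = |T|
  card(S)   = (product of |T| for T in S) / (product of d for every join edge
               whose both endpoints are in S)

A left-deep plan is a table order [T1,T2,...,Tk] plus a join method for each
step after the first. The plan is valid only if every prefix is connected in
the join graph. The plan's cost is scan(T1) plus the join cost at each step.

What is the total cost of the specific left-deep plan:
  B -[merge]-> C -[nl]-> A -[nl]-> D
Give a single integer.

step 1: scan B: cost=250, card=250
step 2: join C via merge
    card(P join C) = 250*50/(125) = 100
    cost = 250 + 250*8 + 50*6 + 250 + 50 = 2850
step 3: join A via nl
    card(P join A) = 100*80/(50) = 160
    cost = 2850 + 100*80 = 10850
step 4: join D via nl
    card(P join D) = 160*150/(25) = 960
    cost = 10850 + 160*150 = 34850

34850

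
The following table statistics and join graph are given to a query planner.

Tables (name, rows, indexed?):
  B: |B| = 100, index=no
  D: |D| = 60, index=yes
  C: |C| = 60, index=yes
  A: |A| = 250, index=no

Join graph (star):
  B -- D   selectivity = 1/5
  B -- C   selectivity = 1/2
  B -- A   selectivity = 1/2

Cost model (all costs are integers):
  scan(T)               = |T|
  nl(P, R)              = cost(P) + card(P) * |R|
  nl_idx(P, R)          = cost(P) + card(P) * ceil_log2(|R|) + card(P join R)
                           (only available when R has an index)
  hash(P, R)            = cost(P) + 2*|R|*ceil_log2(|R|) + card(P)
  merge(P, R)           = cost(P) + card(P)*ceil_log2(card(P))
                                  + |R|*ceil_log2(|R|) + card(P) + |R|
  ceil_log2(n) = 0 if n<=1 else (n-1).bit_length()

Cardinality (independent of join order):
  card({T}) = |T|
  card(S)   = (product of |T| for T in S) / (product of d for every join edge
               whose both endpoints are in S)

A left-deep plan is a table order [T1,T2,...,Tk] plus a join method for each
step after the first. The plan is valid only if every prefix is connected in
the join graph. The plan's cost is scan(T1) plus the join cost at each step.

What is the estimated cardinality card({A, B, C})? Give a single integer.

Tables in S: A(250), B(100), C(60)
Edges inside S: B-C(d=2), B-A(d=2)
numerator = 250 * 100 * 60 = 1500000
denominator = 2 * 2 = 4
card(S) = 1500000 / 4 = 375000

375000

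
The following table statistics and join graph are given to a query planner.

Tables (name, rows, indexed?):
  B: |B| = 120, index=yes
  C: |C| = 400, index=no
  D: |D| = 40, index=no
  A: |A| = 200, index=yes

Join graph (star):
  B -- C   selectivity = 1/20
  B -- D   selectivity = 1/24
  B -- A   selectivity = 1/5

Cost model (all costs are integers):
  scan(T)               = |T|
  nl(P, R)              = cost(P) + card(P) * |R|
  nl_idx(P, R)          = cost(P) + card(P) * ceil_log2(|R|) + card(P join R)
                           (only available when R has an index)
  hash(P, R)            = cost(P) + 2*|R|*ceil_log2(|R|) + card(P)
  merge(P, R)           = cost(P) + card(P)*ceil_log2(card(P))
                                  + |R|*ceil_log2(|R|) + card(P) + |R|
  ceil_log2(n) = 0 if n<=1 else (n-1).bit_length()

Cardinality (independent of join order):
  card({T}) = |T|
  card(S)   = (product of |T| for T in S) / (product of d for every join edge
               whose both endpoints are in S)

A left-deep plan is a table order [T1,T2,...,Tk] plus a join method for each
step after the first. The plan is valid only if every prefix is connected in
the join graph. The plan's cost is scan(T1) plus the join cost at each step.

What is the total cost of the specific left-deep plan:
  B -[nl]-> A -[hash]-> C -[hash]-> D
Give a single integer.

step 1: scan B: cost=120, card=120
step 2: join A via nl
    card(P join A) = 120*200/(5) = 4800
    cost = 120 + 120*200 = 24120
step 3: join C via hash
    card(P join C) = 4800*400/(20) = 96000
    cost = 24120 + 2*400*9 + 4800 = 36120
step 4: join D via hash
    card(P join D) = 96000*40/(24) = 160000
    cost = 36120 + 2*40*6 + 96000 = 132600

132600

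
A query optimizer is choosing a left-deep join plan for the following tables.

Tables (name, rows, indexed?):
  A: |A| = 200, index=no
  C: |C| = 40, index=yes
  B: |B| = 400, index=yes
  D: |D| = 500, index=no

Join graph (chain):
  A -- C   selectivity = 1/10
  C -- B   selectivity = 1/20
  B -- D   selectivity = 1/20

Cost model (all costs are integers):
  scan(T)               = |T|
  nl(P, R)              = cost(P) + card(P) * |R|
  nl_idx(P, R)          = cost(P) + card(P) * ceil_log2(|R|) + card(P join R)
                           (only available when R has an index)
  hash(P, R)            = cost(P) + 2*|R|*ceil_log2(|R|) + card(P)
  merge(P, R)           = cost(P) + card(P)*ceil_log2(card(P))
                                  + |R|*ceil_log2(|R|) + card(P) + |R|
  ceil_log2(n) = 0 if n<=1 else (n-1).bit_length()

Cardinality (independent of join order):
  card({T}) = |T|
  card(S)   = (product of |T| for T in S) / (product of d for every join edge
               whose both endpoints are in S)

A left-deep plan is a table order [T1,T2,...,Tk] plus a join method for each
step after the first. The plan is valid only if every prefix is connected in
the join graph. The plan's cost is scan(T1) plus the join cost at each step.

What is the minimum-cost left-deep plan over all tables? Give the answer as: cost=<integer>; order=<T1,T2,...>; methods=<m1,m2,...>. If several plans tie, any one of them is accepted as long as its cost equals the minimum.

Selinger DP (subsets sized 1..n):
  {A}: scan cost=200, card=200
  {C}: scan cost=40, card=40
  {B}: scan cost=400, card=400
  {D}: scan cost=500, card=500
  {AC}: card=800; try (C,hash)→880, (A,merge)→2120, (C,nl_idx)→2200, (C,merge)→2280, (A,hash)→3280, (A,nl)→8040 …(+1); best=880 via (C,hash)
  {BC}: card=800; try (B,nl_idx)→1200, (C,hash)→1280, (C,nl_idx)→3600, (B,merge)→4320, (C,merge)→4680, (B,hash)→7280 …(+2); best=1200 via (B,nl_idx)
  {BD}: card=10000; try (B,hash)→8200, (D,merge)→9400, (B,merge)→9500, (D,hash)→9800, (B,nl_idx)→15000, (D,nl)→200400 …(+1); best=8200 via (B,hash)
  {ABC}: card=16000; try (A,hash)→5200, (B,hash)→8880, (A,merge)→11800, (B,merge)→13680, (B,nl_idx)→24080, (A,nl)→161200 …(+1); best=5200 via (A,hash)
  {BCD}: card=20000; try (D,hash)→11000, (D,merge)→15000, (C,hash)→18680, (C,nl_idx)→88200, (C,merge)→158480, (D,nl)→401200 …(+1); best=11000 via (D,hash)
  {ABCD}: card=400000; try (D,hash)→30200, (A,hash)→34200, (D,merge)→250200, (A,merge)→332800, (A,nl)→4011000, (D,nl)→8005200; best=30200 via (D,hash)

cost=30200; order=C,B,A,D; methods=nl_idx,hash,hash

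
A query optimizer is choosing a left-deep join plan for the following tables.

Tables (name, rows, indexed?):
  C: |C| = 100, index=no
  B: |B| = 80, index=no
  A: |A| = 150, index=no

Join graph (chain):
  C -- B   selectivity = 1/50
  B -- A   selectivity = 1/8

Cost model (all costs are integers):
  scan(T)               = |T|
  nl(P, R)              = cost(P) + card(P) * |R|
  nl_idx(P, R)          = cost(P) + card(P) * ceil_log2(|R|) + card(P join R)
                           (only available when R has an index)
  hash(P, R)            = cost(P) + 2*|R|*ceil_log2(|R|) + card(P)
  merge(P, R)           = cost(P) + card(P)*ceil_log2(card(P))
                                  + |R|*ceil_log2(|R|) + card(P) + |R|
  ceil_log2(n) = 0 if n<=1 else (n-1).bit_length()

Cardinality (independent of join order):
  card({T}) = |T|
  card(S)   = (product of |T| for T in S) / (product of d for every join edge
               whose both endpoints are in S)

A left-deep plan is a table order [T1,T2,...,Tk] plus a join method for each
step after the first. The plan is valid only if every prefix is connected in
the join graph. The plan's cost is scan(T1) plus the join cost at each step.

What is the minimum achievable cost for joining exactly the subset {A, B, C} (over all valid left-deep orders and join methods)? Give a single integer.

3880

Selinger DP over subsets of {A,B,C}:
  {C}: scan cost=100, card=100
  {B}: scan cost=80, card=80
  {A}: scan cost=150, card=150
  {BC}: card=160; try (B,hash)→1320, (C,merge)→1520, (B,merge)→1540, (C,hash)→1560, (C,nl)→8080, (B,nl)→8100; best=1320 via (B,hash)
  {AB}: card=1500; try (B,hash)→1420, (A,merge)→2070, (B,merge)→2140, (A,hash)→2560, (A,nl)→12080, (B,nl)→12150; best=1420 via (B,hash)
  {ABC}: card=3000; try (A,hash)→3880, (A,merge)→4110, (C,hash)→4320, (C,merge)→20220, (A,nl)→25320, (C,nl)→151420; best=3880 via (A,hash)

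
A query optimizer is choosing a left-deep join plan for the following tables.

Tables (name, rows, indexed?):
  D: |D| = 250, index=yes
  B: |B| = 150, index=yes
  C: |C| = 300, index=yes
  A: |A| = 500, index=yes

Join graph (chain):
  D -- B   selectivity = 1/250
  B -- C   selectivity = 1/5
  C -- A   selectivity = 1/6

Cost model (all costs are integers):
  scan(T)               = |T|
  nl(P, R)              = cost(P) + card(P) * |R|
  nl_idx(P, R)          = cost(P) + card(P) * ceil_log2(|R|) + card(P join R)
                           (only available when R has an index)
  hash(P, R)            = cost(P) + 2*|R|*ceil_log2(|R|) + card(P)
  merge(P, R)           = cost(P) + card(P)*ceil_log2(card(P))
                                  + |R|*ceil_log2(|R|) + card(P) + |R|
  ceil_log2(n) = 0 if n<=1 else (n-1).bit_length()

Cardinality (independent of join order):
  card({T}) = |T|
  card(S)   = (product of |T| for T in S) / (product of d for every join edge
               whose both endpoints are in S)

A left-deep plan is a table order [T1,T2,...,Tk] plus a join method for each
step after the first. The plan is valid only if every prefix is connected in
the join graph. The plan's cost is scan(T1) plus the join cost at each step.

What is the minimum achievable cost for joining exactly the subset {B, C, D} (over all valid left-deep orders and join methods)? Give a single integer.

5850

Selinger DP over subsets of {B,C,D}:
  {D}: scan cost=250, card=250
  {B}: scan cost=150, card=150
  {C}: scan cost=300, card=300
  {BD}: card=150; try (D,nl_idx)→1500, (B,nl_idx)→2400, (B,hash)→2900, (D,merge)→3750, (B,merge)→3850, (D,hash)→4300 …(+2); best=1500 via (D,nl_idx)
  {BC}: card=9000; try (B,hash)→3000, (C,merge)→4500, (B,merge)→4650, (C,hash)→5700, (C,nl_idx)→10500, (B,nl_idx)→11700 …(+2); best=3000 via (B,hash)
  {BCD}: card=9000; try (C,merge)→5850, (C,hash)→7050, (C,nl_idx)→11850, (D,hash)→16000, (C,nl)→46500, (D,nl_idx)→84000 …(+2); best=5850 via (C,merge)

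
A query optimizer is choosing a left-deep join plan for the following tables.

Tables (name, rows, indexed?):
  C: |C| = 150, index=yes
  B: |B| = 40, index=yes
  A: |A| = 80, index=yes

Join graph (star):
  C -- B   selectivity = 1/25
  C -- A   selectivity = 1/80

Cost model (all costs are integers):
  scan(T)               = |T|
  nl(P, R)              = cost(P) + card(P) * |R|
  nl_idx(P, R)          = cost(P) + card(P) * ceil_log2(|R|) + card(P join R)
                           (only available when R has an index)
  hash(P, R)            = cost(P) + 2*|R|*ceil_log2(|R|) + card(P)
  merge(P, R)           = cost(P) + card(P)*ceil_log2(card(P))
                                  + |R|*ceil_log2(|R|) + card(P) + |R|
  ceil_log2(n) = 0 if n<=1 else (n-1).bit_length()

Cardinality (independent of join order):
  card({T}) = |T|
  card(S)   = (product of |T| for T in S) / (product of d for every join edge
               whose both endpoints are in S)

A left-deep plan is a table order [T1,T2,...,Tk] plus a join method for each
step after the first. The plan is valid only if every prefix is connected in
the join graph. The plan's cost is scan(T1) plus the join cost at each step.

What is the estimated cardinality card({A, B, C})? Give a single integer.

240

Tables in S: A(80), B(40), C(150)
Edges inside S: C-B(d=25), C-A(d=80)
numerator = 80 * 40 * 150 = 480000
denominator = 25 * 80 = 2000
card(S) = 480000 / 2000 = 240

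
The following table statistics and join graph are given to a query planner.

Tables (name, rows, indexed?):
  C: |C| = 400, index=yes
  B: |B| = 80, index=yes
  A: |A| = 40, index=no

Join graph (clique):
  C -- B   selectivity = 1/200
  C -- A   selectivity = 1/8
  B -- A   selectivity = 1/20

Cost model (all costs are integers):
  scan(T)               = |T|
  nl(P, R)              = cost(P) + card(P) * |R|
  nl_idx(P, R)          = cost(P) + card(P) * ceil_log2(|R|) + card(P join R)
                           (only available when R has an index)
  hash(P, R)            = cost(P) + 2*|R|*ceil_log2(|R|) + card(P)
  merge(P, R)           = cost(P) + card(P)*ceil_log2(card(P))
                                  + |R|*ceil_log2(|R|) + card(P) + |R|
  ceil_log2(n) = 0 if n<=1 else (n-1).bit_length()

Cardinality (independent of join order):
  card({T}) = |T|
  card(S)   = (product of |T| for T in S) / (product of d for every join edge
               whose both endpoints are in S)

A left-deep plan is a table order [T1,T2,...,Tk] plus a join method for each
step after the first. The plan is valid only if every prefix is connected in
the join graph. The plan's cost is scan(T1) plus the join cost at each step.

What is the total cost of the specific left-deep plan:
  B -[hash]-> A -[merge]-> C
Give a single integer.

step 1: scan B: cost=80, card=80
step 2: join A via hash
    card(P join A) = 80*40/(20) = 160
    cost = 80 + 2*40*6 + 80 = 640
step 3: join C via merge
    card(P join C) = 160*400/(200*8) = 40
    cost = 640 + 160*8 + 400*9 + 160 + 400 = 6080

6080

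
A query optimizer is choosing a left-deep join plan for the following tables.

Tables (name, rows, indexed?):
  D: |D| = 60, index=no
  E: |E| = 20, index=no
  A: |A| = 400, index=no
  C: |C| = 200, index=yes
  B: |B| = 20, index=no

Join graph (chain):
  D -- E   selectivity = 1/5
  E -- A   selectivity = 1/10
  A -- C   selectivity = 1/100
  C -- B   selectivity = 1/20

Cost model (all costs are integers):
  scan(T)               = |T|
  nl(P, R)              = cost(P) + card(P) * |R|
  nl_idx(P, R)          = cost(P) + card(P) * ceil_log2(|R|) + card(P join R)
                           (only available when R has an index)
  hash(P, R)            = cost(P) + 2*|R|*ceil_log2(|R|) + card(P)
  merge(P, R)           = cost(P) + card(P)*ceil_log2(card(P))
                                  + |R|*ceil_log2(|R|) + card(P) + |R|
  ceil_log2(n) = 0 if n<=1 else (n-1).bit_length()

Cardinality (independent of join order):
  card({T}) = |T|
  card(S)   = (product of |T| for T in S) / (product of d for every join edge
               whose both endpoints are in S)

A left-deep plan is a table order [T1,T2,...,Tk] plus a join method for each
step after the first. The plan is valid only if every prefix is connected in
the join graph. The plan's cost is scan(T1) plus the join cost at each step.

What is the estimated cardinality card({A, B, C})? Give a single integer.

800

Tables in S: A(400), B(20), C(200)
Edges inside S: A-C(d=100), C-B(d=20)
numerator = 400 * 20 * 200 = 1600000
denominator = 100 * 20 = 2000
card(S) = 1600000 / 2000 = 800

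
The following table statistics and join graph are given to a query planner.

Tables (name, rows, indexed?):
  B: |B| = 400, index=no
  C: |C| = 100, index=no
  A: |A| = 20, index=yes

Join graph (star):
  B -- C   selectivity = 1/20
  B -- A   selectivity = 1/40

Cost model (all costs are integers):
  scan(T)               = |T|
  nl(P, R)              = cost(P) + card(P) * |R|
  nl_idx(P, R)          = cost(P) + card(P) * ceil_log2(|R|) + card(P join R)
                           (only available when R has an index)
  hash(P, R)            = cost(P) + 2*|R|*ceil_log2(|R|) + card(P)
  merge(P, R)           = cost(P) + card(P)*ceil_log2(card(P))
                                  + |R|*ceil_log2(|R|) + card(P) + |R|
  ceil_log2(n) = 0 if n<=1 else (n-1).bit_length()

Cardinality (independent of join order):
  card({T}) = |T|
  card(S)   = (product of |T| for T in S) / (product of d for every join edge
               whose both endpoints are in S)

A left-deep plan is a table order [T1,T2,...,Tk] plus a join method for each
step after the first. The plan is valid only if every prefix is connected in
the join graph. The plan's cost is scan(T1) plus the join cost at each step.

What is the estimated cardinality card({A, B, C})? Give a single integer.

Tables in S: A(20), B(400), C(100)
Edges inside S: B-C(d=20), B-A(d=40)
numerator = 20 * 400 * 100 = 800000
denominator = 20 * 40 = 800
card(S) = 800000 / 800 = 1000

1000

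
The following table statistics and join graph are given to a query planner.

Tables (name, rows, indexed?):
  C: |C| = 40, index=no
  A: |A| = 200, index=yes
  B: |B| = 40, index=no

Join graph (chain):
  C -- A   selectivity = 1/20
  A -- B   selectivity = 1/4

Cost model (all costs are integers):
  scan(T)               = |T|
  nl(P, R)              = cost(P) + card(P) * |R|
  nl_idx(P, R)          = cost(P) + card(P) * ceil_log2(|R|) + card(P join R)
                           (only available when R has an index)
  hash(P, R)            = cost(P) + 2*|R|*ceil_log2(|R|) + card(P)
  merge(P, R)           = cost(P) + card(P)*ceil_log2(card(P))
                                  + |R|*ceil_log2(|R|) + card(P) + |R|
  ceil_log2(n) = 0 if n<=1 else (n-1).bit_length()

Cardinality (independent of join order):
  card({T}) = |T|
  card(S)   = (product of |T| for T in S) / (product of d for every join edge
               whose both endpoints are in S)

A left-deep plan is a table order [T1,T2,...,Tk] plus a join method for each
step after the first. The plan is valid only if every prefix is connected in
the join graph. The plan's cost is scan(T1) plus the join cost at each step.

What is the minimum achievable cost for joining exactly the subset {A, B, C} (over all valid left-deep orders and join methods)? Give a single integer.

1640

Selinger DP over subsets of {A,B,C}:
  {C}: scan cost=40, card=40
  {A}: scan cost=200, card=200
  {B}: scan cost=40, card=40
  {AC}: card=400; try (A,nl_idx)→760, (C,hash)→880, (A,merge)→2120, (C,merge)→2280, (A,hash)→3280, (A,nl)→8040 …(+1); best=760 via (A,nl_idx)
  {AB}: card=2000; try (B,hash)→880, (A,merge)→2120, (B,merge)→2280, (A,nl_idx)→2360, (A,hash)→3280, (A,nl)→8040 …(+1); best=880 via (B,hash)
  {ABC}: card=4000; try (B,hash)→1640, (C,hash)→3360, (B,merge)→5040, (B,nl)→16760, (C,merge)→25160, (C,nl)→80880; best=1640 via (B,hash)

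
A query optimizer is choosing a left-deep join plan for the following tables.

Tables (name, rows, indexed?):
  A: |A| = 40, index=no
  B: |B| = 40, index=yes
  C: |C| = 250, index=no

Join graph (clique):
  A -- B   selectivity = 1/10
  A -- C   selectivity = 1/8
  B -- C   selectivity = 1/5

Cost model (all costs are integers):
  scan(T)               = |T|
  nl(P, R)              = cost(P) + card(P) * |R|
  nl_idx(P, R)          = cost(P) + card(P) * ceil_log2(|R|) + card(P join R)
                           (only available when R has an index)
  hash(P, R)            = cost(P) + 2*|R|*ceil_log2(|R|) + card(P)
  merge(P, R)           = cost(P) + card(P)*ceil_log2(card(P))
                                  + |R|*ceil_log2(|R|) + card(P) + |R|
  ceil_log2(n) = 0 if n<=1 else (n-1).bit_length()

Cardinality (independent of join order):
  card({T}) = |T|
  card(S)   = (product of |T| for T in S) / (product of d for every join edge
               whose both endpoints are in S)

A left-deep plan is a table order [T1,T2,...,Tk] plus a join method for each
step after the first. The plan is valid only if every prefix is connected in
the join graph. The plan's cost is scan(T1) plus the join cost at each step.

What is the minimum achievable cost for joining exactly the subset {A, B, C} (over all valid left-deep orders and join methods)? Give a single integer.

2710

Selinger DP over subsets of {A,B,C}:
  {A}: scan cost=40, card=40
  {B}: scan cost=40, card=40
  {C}: scan cost=250, card=250
  {AB}: card=160; try (B,nl_idx)→440, (B,hash)→560, (A,hash)→560, (B,merge)→600, (A,merge)→600, (B,nl)→1640 …(+1); best=440 via (B,nl_idx)
  {AC}: card=1250; try (A,hash)→980, (C,merge)→2570, (A,merge)→2780, (C,hash)→4080, (C,nl)→10040, (A,nl)→10250; best=980 via (A,hash)
  {BC}: card=2000; try (B,hash)→980, (C,merge)→2570, (B,merge)→2780, (B,nl_idx)→3750, (C,hash)→4080, (C,nl)→10040 …(+1); best=980 via (B,hash)
  {ABC}: card=1000; try (B,hash)→2710, (A,hash)→3460, (C,merge)→4130, (C,hash)→4600, (B,nl_idx)→9480, (B,merge)→16260 …(+4); best=2710 via (B,hash)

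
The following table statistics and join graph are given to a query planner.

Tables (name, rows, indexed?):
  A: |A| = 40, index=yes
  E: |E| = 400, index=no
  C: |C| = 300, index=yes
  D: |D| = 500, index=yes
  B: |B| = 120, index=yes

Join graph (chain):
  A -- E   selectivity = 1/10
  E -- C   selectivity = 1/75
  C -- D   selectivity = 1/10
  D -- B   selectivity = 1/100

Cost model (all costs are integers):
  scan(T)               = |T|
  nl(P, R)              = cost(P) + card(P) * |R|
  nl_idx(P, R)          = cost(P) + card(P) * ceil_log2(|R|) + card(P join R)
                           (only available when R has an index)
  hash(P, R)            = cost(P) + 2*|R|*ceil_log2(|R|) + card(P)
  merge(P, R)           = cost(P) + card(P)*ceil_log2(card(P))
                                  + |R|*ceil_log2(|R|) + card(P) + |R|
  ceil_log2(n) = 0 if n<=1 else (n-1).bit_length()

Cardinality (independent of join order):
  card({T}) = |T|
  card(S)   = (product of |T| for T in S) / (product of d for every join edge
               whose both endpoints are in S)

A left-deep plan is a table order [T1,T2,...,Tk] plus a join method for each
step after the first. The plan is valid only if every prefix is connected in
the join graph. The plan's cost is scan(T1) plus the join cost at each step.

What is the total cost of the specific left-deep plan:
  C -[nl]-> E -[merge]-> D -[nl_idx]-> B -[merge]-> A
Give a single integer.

2528780

step 1: scan C: cost=300, card=300
step 2: join E via nl
    card(P join E) = 300*400/(75) = 1600
    cost = 300 + 300*400 = 120300
step 3: join D via merge
    card(P join D) = 1600*500/(10) = 80000
    cost = 120300 + 1600*11 + 500*9 + 1600 + 500 = 144500
step 4: join B via nl_idx
    card(P join B) = 80000*120/(100) = 96000
    cost = 144500 + 80000*7 + 96000 = 800500
step 5: join A via merge
    card(P join A) = 96000*40/(10) = 384000
    cost = 800500 + 96000*17 + 40*6 + 96000 + 40 = 2528780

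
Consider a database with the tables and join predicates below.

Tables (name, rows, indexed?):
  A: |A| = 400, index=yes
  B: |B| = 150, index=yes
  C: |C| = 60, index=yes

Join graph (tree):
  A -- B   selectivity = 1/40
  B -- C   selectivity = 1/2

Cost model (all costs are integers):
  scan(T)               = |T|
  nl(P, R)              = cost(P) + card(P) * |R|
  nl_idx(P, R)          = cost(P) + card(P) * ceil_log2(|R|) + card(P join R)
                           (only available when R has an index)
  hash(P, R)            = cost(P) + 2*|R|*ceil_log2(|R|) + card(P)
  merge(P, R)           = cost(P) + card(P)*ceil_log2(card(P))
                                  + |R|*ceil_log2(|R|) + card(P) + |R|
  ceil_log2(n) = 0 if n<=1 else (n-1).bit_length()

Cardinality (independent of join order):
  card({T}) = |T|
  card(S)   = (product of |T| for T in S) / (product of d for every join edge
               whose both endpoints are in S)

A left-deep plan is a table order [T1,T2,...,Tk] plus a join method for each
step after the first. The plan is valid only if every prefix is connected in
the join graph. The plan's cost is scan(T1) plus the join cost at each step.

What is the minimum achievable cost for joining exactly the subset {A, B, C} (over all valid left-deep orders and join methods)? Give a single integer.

Selinger DP over subsets of {A,B,C}:
  {A}: scan cost=400, card=400
  {B}: scan cost=150, card=150
  {C}: scan cost=60, card=60
  {AB}: card=1500; try (A,nl_idx)→3000, (B,hash)→3200, (B,nl_idx)→5100, (A,merge)→5500, (B,merge)→5750, (A,hash)→7500 …(+2); best=3000 via (A,nl_idx)
  {BC}: card=4500; try (C,hash)→1020, (B,merge)→1830, (C,merge)→1920, (B,hash)→2520, (B,nl_idx)→5040, (C,nl_idx)→5550 …(+2); best=1020 via (C,hash)
  {ABC}: card=45000; try (C,hash)→5220, (A,hash)→12720, (C,merge)→21420, (C,nl_idx)→57000, (A,merge)→68020, (A,nl_idx)→86520 …(+2); best=5220 via (C,hash)

5220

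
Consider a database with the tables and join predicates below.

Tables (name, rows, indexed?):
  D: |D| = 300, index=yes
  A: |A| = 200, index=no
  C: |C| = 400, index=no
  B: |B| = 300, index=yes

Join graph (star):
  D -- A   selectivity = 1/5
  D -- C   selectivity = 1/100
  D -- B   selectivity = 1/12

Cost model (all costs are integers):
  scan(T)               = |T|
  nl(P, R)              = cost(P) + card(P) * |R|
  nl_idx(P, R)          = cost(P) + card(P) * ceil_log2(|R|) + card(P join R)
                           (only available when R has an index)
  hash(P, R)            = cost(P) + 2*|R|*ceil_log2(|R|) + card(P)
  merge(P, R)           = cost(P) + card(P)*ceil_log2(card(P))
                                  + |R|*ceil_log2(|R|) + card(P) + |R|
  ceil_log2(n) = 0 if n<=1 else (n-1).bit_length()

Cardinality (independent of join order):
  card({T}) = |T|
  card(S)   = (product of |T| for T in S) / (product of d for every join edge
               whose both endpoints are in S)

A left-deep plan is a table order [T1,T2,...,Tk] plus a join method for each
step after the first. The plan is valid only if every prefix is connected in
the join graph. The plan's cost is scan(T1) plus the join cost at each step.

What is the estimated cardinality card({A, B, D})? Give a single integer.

300000

Tables in S: A(200), B(300), D(300)
Edges inside S: D-A(d=5), D-B(d=12)
numerator = 200 * 300 * 300 = 18000000
denominator = 5 * 12 = 60
card(S) = 18000000 / 60 = 300000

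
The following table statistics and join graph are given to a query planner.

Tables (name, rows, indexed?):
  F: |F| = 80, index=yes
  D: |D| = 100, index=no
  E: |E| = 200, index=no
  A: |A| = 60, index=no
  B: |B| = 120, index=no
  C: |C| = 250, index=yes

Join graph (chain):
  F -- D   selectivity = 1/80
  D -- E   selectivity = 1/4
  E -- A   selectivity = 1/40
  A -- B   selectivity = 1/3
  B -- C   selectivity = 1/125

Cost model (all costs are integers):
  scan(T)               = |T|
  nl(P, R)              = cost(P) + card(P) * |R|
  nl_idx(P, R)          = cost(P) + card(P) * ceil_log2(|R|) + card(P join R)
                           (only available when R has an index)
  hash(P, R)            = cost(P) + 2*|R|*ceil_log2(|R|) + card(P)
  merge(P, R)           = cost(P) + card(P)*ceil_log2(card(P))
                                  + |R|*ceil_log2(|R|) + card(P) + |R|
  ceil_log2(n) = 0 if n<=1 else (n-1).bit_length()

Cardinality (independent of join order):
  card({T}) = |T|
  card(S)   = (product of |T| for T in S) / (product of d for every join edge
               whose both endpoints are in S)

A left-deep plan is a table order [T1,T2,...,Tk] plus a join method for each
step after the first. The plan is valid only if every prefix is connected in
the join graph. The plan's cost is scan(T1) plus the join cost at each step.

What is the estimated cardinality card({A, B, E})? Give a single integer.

12000

Tables in S: A(60), B(120), E(200)
Edges inside S: E-A(d=40), A-B(d=3)
numerator = 60 * 120 * 200 = 1440000
denominator = 40 * 3 = 120
card(S) = 1440000 / 120 = 12000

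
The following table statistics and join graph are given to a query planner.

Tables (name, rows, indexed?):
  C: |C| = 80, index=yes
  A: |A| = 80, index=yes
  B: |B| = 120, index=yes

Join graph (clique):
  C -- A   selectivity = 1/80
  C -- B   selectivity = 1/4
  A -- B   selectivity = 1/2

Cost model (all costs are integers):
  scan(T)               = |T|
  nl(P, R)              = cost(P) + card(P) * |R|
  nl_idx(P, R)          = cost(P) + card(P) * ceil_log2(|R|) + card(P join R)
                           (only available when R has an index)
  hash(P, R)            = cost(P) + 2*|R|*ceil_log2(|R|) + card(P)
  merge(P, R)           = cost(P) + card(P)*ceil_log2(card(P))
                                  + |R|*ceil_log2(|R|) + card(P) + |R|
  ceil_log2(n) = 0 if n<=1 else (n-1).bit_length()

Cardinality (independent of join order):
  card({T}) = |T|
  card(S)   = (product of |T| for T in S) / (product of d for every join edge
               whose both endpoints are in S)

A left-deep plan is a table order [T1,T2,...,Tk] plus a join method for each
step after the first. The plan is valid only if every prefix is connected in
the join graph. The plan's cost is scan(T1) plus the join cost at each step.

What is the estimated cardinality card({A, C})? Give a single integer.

80

Tables in S: A(80), C(80)
Edges inside S: C-A(d=80)
numerator = 80 * 80 = 6400
denominator = 80 = 80
card(S) = 6400 / 80 = 80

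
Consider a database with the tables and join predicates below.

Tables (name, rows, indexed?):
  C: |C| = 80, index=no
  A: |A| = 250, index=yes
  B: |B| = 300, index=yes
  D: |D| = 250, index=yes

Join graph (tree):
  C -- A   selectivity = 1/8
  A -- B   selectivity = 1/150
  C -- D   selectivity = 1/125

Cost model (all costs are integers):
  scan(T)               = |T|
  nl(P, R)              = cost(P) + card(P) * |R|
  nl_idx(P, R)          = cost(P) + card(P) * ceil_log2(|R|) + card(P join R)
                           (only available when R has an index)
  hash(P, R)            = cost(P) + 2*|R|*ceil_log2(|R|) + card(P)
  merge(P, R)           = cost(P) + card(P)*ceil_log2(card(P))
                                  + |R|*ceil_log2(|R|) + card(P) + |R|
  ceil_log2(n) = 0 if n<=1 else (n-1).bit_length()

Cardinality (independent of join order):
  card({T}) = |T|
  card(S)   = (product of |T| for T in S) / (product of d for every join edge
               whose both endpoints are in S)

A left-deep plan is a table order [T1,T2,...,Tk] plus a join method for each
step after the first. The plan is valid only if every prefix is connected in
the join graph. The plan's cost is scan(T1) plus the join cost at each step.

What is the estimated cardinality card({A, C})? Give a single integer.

Tables in S: A(250), C(80)
Edges inside S: C-A(d=8)
numerator = 250 * 80 = 20000
denominator = 8 = 8
card(S) = 20000 / 8 = 2500

2500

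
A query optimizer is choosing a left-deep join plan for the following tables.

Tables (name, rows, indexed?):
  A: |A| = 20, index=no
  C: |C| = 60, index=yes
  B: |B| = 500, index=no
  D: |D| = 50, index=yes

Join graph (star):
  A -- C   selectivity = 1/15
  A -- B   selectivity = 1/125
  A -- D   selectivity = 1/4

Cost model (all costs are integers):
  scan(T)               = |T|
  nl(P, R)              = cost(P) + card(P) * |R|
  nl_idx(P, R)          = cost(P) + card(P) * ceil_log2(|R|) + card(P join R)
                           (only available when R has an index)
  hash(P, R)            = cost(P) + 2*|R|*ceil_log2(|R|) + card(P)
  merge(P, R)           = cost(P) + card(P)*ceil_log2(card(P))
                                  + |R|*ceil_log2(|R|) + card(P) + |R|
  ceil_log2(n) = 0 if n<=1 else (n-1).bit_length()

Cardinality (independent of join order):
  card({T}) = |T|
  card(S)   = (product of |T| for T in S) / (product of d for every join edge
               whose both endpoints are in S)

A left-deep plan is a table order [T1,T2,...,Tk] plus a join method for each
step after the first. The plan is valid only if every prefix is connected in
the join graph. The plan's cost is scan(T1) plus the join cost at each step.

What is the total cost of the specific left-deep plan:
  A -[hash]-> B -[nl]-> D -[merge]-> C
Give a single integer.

24460

step 1: scan A: cost=20, card=20
step 2: join B via hash
    card(P join B) = 20*500/(125) = 80
    cost = 20 + 2*500*9 + 20 = 9040
step 3: join D via nl
    card(P join D) = 80*50/(4) = 1000
    cost = 9040 + 80*50 = 13040
step 4: join C via merge
    card(P join C) = 1000*60/(15) = 4000
    cost = 13040 + 1000*10 + 60*6 + 1000 + 60 = 24460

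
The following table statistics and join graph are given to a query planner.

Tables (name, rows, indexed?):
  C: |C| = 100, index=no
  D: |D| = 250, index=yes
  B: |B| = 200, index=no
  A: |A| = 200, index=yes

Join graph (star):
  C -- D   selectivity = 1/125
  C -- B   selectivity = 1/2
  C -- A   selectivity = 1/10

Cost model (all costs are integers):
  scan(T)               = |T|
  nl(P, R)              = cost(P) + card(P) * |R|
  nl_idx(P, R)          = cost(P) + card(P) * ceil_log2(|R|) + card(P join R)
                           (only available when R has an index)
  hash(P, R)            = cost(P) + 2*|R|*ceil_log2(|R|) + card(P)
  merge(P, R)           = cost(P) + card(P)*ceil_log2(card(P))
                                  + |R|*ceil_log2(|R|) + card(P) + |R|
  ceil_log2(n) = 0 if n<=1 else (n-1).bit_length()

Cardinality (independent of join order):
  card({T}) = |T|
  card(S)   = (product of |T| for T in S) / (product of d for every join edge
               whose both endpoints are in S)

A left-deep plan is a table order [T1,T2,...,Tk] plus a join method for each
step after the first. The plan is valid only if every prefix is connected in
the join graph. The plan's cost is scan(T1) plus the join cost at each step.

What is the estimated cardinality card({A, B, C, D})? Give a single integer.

400000

Tables in S: A(200), B(200), C(100), D(250)
Edges inside S: C-D(d=125), C-B(d=2), C-A(d=10)
numerator = 200 * 200 * 100 * 250 = 1000000000
denominator = 125 * 2 * 10 = 2500
card(S) = 1000000000 / 2500 = 400000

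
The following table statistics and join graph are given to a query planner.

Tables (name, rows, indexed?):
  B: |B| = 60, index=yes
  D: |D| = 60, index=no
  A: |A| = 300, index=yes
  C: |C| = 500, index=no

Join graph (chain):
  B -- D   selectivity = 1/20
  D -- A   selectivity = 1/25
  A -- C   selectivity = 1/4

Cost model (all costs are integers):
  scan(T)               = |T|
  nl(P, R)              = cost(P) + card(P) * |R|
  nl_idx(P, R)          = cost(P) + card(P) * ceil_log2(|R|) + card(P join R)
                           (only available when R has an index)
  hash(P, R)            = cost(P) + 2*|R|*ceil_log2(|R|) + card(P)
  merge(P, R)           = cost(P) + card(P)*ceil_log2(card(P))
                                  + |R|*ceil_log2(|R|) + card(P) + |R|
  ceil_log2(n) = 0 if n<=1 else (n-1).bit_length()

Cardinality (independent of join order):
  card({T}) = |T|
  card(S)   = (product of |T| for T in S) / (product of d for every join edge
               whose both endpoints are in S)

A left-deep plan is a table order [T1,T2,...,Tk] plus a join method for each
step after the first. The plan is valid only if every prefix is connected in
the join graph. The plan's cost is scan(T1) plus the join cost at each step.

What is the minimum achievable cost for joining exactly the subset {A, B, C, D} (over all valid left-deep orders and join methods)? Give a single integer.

13920

Selinger DP over subsets of {A,B,C,D}:
  {B}: scan cost=60, card=60
  {D}: scan cost=60, card=60
  {A}: scan cost=300, card=300
  {C}: scan cost=500, card=500
  {BD}: card=180; try (B,nl_idx)→600, (D,hash)→840, (B,hash)→840, (D,merge)→900, (B,merge)→900, (D,nl)→3660 …(+1); best=600 via (B,nl_idx)
  {AD}: card=720; try (D,hash)→1320, (A,nl_idx)→1320, (A,merge)→3480, (D,merge)→3720, (A,hash)→5520, (A,nl)→18060 …(+1); best=1320 via (D,hash)
  {AC}: card=37500; try (A,hash)→6400, (C,merge)→8300, (A,merge)→8500, (C,hash)→9600, (A,nl_idx)→42500, (C,nl)→150300 …(+1); best=6400 via (A,hash)
  {ABD}: card=2160; try (B,hash)→2760, (A,nl_idx)→4380, (A,merge)→5220, (A,hash)→6180, (B,nl_idx)→7800, (B,merge)→9660 …(+2); best=2760 via (B,hash)
  {ACD}: card=90000; try (C,hash)→11040, (C,merge)→14240, (D,hash)→44620, (C,nl)→361320, (D,merge)→644320, (D,nl)→2256400; best=11040 via (C,hash)
  {ABCD}: card=270000; try (C,hash)→13920, (C,merge)→35840, (B,hash)→101760, (B,nl_idx)→821040, (C,nl)→1082760, (B,merge)→1631460 …(+1); best=13920 via (C,hash)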